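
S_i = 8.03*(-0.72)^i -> [8.03, -5.78, 4.16, -3.0, 2.16]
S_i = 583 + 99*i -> [583, 682, 781, 880, 979]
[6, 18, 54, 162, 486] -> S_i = 6*3^i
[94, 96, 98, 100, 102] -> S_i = 94 + 2*i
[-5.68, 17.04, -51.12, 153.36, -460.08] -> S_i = -5.68*(-3.00)^i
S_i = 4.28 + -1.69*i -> [4.28, 2.59, 0.9, -0.79, -2.48]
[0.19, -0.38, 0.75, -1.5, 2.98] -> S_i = 0.19*(-1.99)^i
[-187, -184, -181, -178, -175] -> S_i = -187 + 3*i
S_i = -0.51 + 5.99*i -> [-0.51, 5.48, 11.47, 17.46, 23.45]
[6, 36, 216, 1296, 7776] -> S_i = 6*6^i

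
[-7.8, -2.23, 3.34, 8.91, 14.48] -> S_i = -7.80 + 5.57*i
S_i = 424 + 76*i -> [424, 500, 576, 652, 728]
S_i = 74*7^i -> [74, 518, 3626, 25382, 177674]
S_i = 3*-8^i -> [3, -24, 192, -1536, 12288]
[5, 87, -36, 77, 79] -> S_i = Random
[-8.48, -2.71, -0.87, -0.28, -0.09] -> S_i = -8.48*0.32^i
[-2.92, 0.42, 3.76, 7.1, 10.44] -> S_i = -2.92 + 3.34*i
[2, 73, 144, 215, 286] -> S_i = 2 + 71*i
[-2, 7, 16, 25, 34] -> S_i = -2 + 9*i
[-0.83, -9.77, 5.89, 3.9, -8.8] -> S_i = Random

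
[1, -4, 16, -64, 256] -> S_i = 1*-4^i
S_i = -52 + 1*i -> [-52, -51, -50, -49, -48]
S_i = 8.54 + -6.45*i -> [8.54, 2.09, -4.36, -10.81, -17.26]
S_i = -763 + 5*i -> [-763, -758, -753, -748, -743]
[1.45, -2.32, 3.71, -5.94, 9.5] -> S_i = 1.45*(-1.60)^i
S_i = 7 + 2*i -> [7, 9, 11, 13, 15]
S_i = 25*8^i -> [25, 200, 1600, 12800, 102400]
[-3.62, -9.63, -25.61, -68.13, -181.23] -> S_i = -3.62*2.66^i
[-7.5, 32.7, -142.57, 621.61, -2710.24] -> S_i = -7.50*(-4.36)^i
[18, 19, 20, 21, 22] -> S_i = 18 + 1*i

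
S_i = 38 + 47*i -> [38, 85, 132, 179, 226]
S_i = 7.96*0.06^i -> [7.96, 0.48, 0.03, 0.0, 0.0]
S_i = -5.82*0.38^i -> [-5.82, -2.21, -0.84, -0.32, -0.12]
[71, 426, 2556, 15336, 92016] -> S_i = 71*6^i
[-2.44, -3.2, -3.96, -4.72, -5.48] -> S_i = -2.44 + -0.76*i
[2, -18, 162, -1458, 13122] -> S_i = 2*-9^i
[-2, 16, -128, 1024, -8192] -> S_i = -2*-8^i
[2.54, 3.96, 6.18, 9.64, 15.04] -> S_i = 2.54*1.56^i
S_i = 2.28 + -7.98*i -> [2.28, -5.7, -13.68, -21.66, -29.64]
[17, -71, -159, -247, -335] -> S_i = 17 + -88*i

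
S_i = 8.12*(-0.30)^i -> [8.12, -2.44, 0.73, -0.22, 0.07]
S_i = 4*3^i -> [4, 12, 36, 108, 324]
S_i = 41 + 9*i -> [41, 50, 59, 68, 77]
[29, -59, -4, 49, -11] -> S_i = Random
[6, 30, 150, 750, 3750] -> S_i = 6*5^i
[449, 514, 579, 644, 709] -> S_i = 449 + 65*i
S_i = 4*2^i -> [4, 8, 16, 32, 64]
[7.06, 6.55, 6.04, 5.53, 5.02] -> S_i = 7.06 + -0.51*i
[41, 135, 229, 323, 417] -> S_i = 41 + 94*i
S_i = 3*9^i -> [3, 27, 243, 2187, 19683]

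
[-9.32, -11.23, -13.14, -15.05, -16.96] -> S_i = -9.32 + -1.91*i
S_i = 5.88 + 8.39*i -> [5.88, 14.27, 22.66, 31.05, 39.44]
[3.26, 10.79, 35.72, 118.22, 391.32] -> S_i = 3.26*3.31^i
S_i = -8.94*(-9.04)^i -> [-8.94, 80.82, -730.59, 6604.54, -59705.07]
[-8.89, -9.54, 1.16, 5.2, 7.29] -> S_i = Random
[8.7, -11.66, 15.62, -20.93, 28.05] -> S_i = 8.70*(-1.34)^i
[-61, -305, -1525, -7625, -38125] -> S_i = -61*5^i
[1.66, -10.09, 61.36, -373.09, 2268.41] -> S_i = 1.66*(-6.08)^i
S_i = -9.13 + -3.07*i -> [-9.13, -12.2, -15.27, -18.34, -21.41]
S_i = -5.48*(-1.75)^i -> [-5.48, 9.59, -16.78, 29.37, -51.4]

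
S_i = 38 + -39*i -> [38, -1, -40, -79, -118]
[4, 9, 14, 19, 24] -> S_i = 4 + 5*i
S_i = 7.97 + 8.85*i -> [7.97, 16.82, 25.67, 34.52, 43.37]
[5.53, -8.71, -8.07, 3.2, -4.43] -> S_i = Random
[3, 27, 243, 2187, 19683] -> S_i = 3*9^i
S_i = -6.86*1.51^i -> [-6.86, -10.36, -15.64, -23.62, -35.66]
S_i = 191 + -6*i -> [191, 185, 179, 173, 167]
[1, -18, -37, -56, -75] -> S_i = 1 + -19*i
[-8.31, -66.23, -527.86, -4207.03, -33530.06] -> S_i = -8.31*7.97^i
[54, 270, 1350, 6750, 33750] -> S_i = 54*5^i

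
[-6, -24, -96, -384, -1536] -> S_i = -6*4^i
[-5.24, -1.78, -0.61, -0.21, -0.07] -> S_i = -5.24*0.34^i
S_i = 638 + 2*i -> [638, 640, 642, 644, 646]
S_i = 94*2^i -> [94, 188, 376, 752, 1504]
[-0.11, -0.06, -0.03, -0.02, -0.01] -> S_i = -0.11*0.53^i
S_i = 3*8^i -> [3, 24, 192, 1536, 12288]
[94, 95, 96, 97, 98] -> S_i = 94 + 1*i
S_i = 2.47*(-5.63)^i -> [2.47, -13.91, 78.29, -440.78, 2481.59]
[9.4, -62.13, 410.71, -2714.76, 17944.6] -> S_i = 9.40*(-6.61)^i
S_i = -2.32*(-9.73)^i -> [-2.32, 22.57, -219.64, 2137.11, -20794.06]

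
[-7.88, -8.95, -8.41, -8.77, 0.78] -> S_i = Random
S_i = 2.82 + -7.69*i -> [2.82, -4.87, -12.56, -20.25, -27.94]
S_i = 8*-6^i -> [8, -48, 288, -1728, 10368]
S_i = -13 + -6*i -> [-13, -19, -25, -31, -37]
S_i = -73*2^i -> [-73, -146, -292, -584, -1168]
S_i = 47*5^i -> [47, 235, 1175, 5875, 29375]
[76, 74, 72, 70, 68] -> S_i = 76 + -2*i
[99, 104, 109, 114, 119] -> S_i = 99 + 5*i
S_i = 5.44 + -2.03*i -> [5.44, 3.41, 1.38, -0.65, -2.68]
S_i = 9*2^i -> [9, 18, 36, 72, 144]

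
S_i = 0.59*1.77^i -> [0.59, 1.04, 1.85, 3.27, 5.79]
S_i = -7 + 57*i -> [-7, 50, 107, 164, 221]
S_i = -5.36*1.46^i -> [-5.36, -7.83, -11.43, -16.68, -24.35]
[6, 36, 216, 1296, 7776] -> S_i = 6*6^i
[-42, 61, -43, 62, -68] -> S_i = Random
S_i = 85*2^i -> [85, 170, 340, 680, 1360]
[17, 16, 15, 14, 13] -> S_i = 17 + -1*i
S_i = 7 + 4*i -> [7, 11, 15, 19, 23]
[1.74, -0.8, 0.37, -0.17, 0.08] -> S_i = 1.74*(-0.46)^i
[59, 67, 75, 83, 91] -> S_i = 59 + 8*i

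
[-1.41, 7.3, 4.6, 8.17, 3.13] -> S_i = Random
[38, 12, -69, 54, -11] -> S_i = Random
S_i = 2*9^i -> [2, 18, 162, 1458, 13122]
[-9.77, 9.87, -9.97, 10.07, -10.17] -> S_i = -9.77*(-1.01)^i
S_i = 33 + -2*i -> [33, 31, 29, 27, 25]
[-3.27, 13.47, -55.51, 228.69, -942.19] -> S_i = -3.27*(-4.12)^i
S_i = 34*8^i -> [34, 272, 2176, 17408, 139264]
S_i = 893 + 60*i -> [893, 953, 1013, 1073, 1133]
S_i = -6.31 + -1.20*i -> [-6.31, -7.51, -8.71, -9.91, -11.11]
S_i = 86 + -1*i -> [86, 85, 84, 83, 82]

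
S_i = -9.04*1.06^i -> [-9.04, -9.58, -10.16, -10.77, -11.41]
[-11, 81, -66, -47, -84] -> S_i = Random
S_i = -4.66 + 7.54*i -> [-4.66, 2.88, 10.42, 17.96, 25.5]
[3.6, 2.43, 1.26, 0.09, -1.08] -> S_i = 3.60 + -1.17*i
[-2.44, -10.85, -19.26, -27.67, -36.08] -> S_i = -2.44 + -8.41*i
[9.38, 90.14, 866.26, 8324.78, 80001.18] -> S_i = 9.38*9.61^i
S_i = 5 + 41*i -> [5, 46, 87, 128, 169]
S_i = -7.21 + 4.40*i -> [-7.21, -2.81, 1.59, 5.99, 10.39]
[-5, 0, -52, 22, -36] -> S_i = Random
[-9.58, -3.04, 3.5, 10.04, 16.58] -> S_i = -9.58 + 6.54*i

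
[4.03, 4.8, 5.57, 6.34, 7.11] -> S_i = 4.03 + 0.77*i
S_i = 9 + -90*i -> [9, -81, -171, -261, -351]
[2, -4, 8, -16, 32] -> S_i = 2*-2^i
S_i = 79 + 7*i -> [79, 86, 93, 100, 107]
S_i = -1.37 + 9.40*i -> [-1.37, 8.03, 17.43, 26.83, 36.23]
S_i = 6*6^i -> [6, 36, 216, 1296, 7776]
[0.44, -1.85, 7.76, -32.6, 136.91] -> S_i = 0.44*(-4.20)^i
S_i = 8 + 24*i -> [8, 32, 56, 80, 104]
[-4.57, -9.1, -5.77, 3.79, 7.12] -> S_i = Random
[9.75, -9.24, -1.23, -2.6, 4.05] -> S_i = Random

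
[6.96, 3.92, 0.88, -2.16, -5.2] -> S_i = 6.96 + -3.04*i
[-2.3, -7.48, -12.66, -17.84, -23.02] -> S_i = -2.30 + -5.18*i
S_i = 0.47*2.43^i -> [0.47, 1.14, 2.78, 6.74, 16.39]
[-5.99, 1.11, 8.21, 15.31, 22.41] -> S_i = -5.99 + 7.10*i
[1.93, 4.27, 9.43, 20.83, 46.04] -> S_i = 1.93*2.21^i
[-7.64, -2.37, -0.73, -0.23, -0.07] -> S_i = -7.64*0.31^i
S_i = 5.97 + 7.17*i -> [5.97, 13.14, 20.31, 27.48, 34.65]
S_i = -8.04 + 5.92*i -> [-8.04, -2.12, 3.8, 9.72, 15.64]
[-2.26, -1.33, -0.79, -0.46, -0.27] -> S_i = -2.26*0.59^i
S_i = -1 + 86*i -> [-1, 85, 171, 257, 343]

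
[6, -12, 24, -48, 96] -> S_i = 6*-2^i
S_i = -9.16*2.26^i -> [-9.16, -20.7, -46.79, -105.74, -238.96]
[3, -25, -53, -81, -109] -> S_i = 3 + -28*i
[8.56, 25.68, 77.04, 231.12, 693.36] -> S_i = 8.56*3.00^i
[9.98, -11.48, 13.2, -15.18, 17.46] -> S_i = 9.98*(-1.15)^i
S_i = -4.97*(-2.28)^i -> [-4.97, 11.33, -25.84, 58.91, -134.31]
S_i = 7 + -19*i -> [7, -12, -31, -50, -69]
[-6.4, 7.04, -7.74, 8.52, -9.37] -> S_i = -6.40*(-1.10)^i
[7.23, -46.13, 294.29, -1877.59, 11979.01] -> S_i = 7.23*(-6.38)^i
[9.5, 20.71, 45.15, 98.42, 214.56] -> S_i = 9.50*2.18^i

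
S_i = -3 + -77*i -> [-3, -80, -157, -234, -311]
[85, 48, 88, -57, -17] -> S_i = Random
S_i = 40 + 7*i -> [40, 47, 54, 61, 68]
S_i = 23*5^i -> [23, 115, 575, 2875, 14375]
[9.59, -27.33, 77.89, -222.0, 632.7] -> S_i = 9.59*(-2.85)^i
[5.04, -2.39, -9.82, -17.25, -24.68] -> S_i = 5.04 + -7.43*i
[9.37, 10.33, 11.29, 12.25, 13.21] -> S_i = 9.37 + 0.96*i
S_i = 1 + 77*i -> [1, 78, 155, 232, 309]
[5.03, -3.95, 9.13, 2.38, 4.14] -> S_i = Random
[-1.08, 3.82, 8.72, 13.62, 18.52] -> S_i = -1.08 + 4.90*i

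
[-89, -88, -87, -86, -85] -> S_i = -89 + 1*i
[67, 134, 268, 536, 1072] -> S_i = 67*2^i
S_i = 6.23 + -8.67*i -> [6.23, -2.44, -11.11, -19.78, -28.45]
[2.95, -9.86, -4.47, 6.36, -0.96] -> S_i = Random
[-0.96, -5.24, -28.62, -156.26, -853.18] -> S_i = -0.96*5.46^i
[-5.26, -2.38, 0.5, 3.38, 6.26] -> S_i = -5.26 + 2.88*i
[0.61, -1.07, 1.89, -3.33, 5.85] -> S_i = 0.61*(-1.76)^i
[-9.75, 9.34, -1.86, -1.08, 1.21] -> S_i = Random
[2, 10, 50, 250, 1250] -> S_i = 2*5^i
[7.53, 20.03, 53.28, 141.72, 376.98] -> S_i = 7.53*2.66^i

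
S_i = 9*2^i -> [9, 18, 36, 72, 144]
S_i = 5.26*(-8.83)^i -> [5.26, -46.45, 410.12, -3621.33, 31976.33]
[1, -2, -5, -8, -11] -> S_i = 1 + -3*i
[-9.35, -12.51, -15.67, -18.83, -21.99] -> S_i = -9.35 + -3.16*i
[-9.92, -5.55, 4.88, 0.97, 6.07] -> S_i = Random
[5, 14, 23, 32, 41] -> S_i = 5 + 9*i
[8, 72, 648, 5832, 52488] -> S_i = 8*9^i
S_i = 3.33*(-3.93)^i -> [3.33, -13.09, 51.43, -202.13, 794.35]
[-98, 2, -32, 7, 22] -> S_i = Random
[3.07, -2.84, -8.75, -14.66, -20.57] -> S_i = 3.07 + -5.91*i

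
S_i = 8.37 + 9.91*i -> [8.37, 18.28, 28.19, 38.1, 48.01]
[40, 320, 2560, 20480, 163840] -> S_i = 40*8^i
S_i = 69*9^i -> [69, 621, 5589, 50301, 452709]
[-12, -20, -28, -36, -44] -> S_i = -12 + -8*i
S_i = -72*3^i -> [-72, -216, -648, -1944, -5832]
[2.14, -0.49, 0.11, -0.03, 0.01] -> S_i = 2.14*(-0.23)^i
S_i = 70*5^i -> [70, 350, 1750, 8750, 43750]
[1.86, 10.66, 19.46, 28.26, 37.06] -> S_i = 1.86 + 8.80*i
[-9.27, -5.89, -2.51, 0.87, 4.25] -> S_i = -9.27 + 3.38*i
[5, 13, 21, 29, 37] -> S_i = 5 + 8*i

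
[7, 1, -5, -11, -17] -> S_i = 7 + -6*i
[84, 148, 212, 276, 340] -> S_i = 84 + 64*i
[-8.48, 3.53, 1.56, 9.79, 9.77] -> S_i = Random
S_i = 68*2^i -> [68, 136, 272, 544, 1088]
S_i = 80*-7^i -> [80, -560, 3920, -27440, 192080]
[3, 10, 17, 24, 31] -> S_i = 3 + 7*i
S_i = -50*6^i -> [-50, -300, -1800, -10800, -64800]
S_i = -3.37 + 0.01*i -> [-3.37, -3.36, -3.35, -3.34, -3.33]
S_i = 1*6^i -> [1, 6, 36, 216, 1296]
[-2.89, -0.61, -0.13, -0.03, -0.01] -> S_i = -2.89*0.21^i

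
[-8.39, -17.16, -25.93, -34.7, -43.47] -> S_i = -8.39 + -8.77*i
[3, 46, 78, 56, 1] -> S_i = Random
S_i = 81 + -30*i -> [81, 51, 21, -9, -39]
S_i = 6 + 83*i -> [6, 89, 172, 255, 338]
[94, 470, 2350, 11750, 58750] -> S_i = 94*5^i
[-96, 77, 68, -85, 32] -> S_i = Random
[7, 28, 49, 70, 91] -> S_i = 7 + 21*i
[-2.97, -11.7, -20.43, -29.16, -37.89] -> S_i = -2.97 + -8.73*i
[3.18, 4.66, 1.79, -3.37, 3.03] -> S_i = Random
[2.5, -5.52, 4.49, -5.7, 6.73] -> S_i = Random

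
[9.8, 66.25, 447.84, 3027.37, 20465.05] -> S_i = 9.80*6.76^i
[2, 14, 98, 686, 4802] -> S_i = 2*7^i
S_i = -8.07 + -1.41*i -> [-8.07, -9.48, -10.89, -12.3, -13.71]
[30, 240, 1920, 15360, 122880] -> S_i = 30*8^i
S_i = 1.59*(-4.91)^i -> [1.59, -7.81, 38.33, -188.21, 924.11]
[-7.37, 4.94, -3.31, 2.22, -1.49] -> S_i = -7.37*(-0.67)^i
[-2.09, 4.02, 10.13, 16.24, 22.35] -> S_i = -2.09 + 6.11*i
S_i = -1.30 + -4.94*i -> [-1.3, -6.24, -11.18, -16.12, -21.06]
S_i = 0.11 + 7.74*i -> [0.11, 7.85, 15.59, 23.33, 31.07]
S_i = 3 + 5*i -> [3, 8, 13, 18, 23]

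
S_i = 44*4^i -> [44, 176, 704, 2816, 11264]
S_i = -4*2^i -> [-4, -8, -16, -32, -64]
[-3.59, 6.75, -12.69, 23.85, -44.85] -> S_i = -3.59*(-1.88)^i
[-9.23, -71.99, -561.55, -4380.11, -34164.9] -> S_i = -9.23*7.80^i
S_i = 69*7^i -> [69, 483, 3381, 23667, 165669]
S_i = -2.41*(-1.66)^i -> [-2.41, 4.0, -6.64, 11.02, -18.3]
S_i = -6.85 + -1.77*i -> [-6.85, -8.62, -10.39, -12.16, -13.93]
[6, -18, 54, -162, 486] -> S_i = 6*-3^i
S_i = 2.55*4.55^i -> [2.55, 11.6, 52.79, 240.2, 1092.91]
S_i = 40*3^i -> [40, 120, 360, 1080, 3240]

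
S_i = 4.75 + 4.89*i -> [4.75, 9.64, 14.53, 19.42, 24.31]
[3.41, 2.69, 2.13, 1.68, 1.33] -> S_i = 3.41*0.79^i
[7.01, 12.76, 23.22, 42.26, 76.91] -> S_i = 7.01*1.82^i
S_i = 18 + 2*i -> [18, 20, 22, 24, 26]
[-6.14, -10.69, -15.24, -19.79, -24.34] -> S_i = -6.14 + -4.55*i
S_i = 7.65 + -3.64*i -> [7.65, 4.01, 0.37, -3.27, -6.91]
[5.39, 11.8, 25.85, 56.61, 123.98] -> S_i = 5.39*2.19^i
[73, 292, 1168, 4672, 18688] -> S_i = 73*4^i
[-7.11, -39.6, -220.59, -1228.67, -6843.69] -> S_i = -7.11*5.57^i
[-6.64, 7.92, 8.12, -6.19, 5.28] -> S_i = Random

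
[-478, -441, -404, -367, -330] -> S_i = -478 + 37*i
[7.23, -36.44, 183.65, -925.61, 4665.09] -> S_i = 7.23*(-5.04)^i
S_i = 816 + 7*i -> [816, 823, 830, 837, 844]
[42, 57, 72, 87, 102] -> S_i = 42 + 15*i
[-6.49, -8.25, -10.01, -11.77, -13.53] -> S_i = -6.49 + -1.76*i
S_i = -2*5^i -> [-2, -10, -50, -250, -1250]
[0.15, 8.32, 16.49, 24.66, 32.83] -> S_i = 0.15 + 8.17*i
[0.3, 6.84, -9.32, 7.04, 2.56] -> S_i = Random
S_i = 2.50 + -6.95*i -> [2.5, -4.45, -11.4, -18.35, -25.3]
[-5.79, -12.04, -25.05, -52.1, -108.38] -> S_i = -5.79*2.08^i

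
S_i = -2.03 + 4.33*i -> [-2.03, 2.3, 6.63, 10.96, 15.29]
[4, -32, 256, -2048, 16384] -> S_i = 4*-8^i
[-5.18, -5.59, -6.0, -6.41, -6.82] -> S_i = -5.18 + -0.41*i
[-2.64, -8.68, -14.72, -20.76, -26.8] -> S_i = -2.64 + -6.04*i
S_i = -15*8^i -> [-15, -120, -960, -7680, -61440]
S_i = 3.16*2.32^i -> [3.16, 7.33, 17.01, 39.46, 91.55]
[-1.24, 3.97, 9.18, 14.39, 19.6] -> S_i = -1.24 + 5.21*i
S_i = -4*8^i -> [-4, -32, -256, -2048, -16384]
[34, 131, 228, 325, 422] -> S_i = 34 + 97*i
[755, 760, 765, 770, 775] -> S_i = 755 + 5*i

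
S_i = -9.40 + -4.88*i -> [-9.4, -14.28, -19.16, -24.04, -28.92]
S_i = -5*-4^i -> [-5, 20, -80, 320, -1280]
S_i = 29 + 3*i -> [29, 32, 35, 38, 41]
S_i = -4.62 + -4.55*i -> [-4.62, -9.17, -13.72, -18.27, -22.82]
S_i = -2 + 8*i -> [-2, 6, 14, 22, 30]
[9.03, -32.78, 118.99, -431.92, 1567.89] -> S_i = 9.03*(-3.63)^i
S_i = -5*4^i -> [-5, -20, -80, -320, -1280]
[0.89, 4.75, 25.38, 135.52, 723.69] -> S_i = 0.89*5.34^i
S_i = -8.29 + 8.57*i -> [-8.29, 0.28, 8.85, 17.42, 25.99]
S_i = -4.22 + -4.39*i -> [-4.22, -8.61, -13.0, -17.39, -21.78]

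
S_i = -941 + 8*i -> [-941, -933, -925, -917, -909]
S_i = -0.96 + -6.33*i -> [-0.96, -7.29, -13.62, -19.95, -26.28]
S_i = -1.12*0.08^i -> [-1.12, -0.09, -0.01, -0.0, -0.0]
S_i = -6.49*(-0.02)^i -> [-6.49, 0.13, -0.0, 0.0, -0.0]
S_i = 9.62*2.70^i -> [9.62, 25.97, 70.13, 189.35, 511.25]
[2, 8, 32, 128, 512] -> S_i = 2*4^i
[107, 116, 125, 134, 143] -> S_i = 107 + 9*i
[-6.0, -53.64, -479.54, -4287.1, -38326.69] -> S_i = -6.00*8.94^i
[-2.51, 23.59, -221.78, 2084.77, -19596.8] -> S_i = -2.51*(-9.40)^i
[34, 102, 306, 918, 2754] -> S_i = 34*3^i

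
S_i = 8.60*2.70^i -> [8.6, 23.22, 62.69, 169.27, 457.04]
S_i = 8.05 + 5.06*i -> [8.05, 13.11, 18.17, 23.23, 28.29]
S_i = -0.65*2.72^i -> [-0.65, -1.77, -4.81, -13.08, -35.58]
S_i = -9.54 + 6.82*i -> [-9.54, -2.72, 4.1, 10.92, 17.74]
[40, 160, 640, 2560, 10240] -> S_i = 40*4^i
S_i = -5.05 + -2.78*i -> [-5.05, -7.83, -10.61, -13.39, -16.17]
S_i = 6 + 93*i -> [6, 99, 192, 285, 378]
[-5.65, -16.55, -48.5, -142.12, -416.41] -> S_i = -5.65*2.93^i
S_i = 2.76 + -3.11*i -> [2.76, -0.35, -3.46, -6.57, -9.68]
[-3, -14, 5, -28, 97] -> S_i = Random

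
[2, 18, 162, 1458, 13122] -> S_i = 2*9^i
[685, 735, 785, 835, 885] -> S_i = 685 + 50*i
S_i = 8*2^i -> [8, 16, 32, 64, 128]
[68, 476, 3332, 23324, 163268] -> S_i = 68*7^i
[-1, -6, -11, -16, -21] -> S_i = -1 + -5*i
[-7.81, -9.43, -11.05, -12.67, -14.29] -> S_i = -7.81 + -1.62*i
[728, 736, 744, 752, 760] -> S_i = 728 + 8*i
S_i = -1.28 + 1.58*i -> [-1.28, 0.3, 1.88, 3.46, 5.04]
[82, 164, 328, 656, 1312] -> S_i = 82*2^i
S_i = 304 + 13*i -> [304, 317, 330, 343, 356]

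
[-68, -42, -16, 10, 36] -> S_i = -68 + 26*i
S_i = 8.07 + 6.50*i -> [8.07, 14.57, 21.07, 27.57, 34.07]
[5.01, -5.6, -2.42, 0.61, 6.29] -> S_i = Random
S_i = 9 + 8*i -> [9, 17, 25, 33, 41]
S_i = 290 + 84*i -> [290, 374, 458, 542, 626]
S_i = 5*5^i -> [5, 25, 125, 625, 3125]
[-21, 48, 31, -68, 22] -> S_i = Random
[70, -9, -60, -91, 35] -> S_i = Random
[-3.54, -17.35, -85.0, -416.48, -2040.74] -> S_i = -3.54*4.90^i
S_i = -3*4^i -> [-3, -12, -48, -192, -768]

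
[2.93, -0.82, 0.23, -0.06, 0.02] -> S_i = 2.93*(-0.28)^i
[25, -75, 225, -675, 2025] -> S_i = 25*-3^i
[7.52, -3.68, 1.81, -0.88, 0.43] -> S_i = 7.52*(-0.49)^i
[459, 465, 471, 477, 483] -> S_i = 459 + 6*i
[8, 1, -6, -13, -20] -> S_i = 8 + -7*i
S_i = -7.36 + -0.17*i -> [-7.36, -7.53, -7.7, -7.87, -8.04]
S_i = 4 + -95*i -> [4, -91, -186, -281, -376]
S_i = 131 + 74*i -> [131, 205, 279, 353, 427]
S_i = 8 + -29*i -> [8, -21, -50, -79, -108]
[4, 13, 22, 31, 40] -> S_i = 4 + 9*i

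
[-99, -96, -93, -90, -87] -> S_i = -99 + 3*i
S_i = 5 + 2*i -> [5, 7, 9, 11, 13]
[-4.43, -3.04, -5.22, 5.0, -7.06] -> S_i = Random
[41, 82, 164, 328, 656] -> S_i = 41*2^i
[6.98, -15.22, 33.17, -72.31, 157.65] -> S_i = 6.98*(-2.18)^i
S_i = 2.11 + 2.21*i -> [2.11, 4.32, 6.53, 8.74, 10.95]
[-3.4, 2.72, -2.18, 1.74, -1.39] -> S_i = -3.40*(-0.80)^i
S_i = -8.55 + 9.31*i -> [-8.55, 0.76, 10.07, 19.38, 28.69]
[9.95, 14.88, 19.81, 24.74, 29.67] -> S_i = 9.95 + 4.93*i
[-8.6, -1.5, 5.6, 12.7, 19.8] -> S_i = -8.60 + 7.10*i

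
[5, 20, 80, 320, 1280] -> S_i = 5*4^i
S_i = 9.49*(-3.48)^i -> [9.49, -33.03, 114.93, -399.95, 1391.82]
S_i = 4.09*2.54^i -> [4.09, 10.39, 26.39, 67.02, 170.24]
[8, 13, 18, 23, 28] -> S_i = 8 + 5*i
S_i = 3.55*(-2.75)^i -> [3.55, -9.76, 26.85, -73.83, 203.03]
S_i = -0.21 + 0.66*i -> [-0.21, 0.45, 1.11, 1.77, 2.43]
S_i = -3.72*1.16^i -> [-3.72, -4.32, -5.01, -5.81, -6.74]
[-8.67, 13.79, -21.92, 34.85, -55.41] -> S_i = -8.67*(-1.59)^i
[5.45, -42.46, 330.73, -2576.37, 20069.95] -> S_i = 5.45*(-7.79)^i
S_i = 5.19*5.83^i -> [5.19, 30.26, 176.4, 1028.43, 5995.72]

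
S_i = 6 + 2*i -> [6, 8, 10, 12, 14]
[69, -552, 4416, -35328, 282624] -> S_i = 69*-8^i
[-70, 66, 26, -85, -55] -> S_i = Random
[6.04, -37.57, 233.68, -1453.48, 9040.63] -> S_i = 6.04*(-6.22)^i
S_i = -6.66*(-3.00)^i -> [-6.66, 19.98, -59.94, 179.82, -539.46]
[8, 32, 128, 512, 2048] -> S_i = 8*4^i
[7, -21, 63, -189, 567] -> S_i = 7*-3^i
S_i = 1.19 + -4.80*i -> [1.19, -3.61, -8.41, -13.21, -18.01]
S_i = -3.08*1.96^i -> [-3.08, -6.04, -11.83, -23.19, -45.45]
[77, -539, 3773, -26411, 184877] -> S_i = 77*-7^i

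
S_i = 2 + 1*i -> [2, 3, 4, 5, 6]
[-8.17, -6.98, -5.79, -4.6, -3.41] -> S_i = -8.17 + 1.19*i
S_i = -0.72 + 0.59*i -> [-0.72, -0.13, 0.46, 1.05, 1.64]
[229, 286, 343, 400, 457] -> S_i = 229 + 57*i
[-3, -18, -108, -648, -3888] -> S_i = -3*6^i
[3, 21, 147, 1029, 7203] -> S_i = 3*7^i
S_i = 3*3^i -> [3, 9, 27, 81, 243]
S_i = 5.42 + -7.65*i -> [5.42, -2.23, -9.88, -17.53, -25.18]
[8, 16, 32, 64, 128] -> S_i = 8*2^i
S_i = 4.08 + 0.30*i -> [4.08, 4.38, 4.68, 4.98, 5.28]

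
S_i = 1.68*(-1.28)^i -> [1.68, -2.15, 2.75, -3.52, 4.51]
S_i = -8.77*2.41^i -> [-8.77, -21.14, -50.94, -122.76, -295.85]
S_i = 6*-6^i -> [6, -36, 216, -1296, 7776]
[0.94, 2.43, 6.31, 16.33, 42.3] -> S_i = 0.94*2.59^i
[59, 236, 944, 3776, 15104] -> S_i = 59*4^i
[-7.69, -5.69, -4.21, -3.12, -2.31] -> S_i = -7.69*0.74^i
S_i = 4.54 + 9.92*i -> [4.54, 14.46, 24.38, 34.3, 44.22]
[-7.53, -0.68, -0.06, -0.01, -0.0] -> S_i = -7.53*0.09^i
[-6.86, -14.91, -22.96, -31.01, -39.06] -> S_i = -6.86 + -8.05*i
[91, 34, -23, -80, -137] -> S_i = 91 + -57*i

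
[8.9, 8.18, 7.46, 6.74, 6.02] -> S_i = 8.90 + -0.72*i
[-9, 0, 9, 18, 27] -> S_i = -9 + 9*i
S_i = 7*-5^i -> [7, -35, 175, -875, 4375]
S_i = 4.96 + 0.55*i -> [4.96, 5.51, 6.06, 6.61, 7.16]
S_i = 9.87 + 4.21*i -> [9.87, 14.08, 18.29, 22.5, 26.71]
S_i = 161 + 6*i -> [161, 167, 173, 179, 185]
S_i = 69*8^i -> [69, 552, 4416, 35328, 282624]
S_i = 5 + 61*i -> [5, 66, 127, 188, 249]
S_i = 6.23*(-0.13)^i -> [6.23, -0.81, 0.11, -0.01, 0.0]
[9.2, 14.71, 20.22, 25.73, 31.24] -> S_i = 9.20 + 5.51*i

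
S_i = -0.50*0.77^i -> [-0.5, -0.38, -0.3, -0.23, -0.18]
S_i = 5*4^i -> [5, 20, 80, 320, 1280]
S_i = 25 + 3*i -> [25, 28, 31, 34, 37]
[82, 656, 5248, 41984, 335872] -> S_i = 82*8^i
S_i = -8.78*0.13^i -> [-8.78, -1.14, -0.15, -0.02, -0.0]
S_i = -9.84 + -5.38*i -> [-9.84, -15.22, -20.6, -25.98, -31.36]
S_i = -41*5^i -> [-41, -205, -1025, -5125, -25625]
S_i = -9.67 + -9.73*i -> [-9.67, -19.4, -29.13, -38.86, -48.59]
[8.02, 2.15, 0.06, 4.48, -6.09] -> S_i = Random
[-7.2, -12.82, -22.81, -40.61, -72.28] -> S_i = -7.20*1.78^i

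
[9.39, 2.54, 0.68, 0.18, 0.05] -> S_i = 9.39*0.27^i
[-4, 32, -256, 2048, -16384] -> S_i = -4*-8^i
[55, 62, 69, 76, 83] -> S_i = 55 + 7*i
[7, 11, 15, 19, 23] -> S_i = 7 + 4*i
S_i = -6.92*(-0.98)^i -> [-6.92, 6.78, -6.65, 6.51, -6.38]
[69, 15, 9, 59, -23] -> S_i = Random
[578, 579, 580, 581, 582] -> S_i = 578 + 1*i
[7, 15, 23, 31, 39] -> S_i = 7 + 8*i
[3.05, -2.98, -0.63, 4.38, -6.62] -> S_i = Random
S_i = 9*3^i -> [9, 27, 81, 243, 729]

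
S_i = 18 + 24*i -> [18, 42, 66, 90, 114]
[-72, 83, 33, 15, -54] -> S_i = Random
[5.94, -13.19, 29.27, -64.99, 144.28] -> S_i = 5.94*(-2.22)^i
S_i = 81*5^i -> [81, 405, 2025, 10125, 50625]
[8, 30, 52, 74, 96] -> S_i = 8 + 22*i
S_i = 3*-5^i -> [3, -15, 75, -375, 1875]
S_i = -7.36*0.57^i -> [-7.36, -4.2, -2.39, -1.36, -0.78]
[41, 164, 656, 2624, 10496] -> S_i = 41*4^i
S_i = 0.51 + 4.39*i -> [0.51, 4.9, 9.29, 13.68, 18.07]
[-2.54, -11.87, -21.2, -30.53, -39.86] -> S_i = -2.54 + -9.33*i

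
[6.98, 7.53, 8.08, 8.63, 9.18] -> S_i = 6.98 + 0.55*i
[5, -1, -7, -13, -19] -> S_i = 5 + -6*i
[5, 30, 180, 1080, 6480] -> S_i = 5*6^i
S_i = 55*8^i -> [55, 440, 3520, 28160, 225280]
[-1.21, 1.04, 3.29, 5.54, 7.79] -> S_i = -1.21 + 2.25*i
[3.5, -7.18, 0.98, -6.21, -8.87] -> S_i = Random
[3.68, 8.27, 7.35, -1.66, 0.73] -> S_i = Random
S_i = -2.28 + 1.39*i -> [-2.28, -0.89, 0.5, 1.89, 3.28]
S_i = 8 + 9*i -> [8, 17, 26, 35, 44]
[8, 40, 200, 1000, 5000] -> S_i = 8*5^i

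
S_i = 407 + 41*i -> [407, 448, 489, 530, 571]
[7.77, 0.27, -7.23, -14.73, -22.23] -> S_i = 7.77 + -7.50*i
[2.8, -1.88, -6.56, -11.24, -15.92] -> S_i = 2.80 + -4.68*i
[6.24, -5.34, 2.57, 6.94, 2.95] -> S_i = Random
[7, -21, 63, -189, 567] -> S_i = 7*-3^i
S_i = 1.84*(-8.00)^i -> [1.84, -14.72, 117.76, -942.08, 7536.64]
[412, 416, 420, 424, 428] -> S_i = 412 + 4*i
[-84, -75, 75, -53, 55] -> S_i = Random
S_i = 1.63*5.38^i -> [1.63, 8.77, 47.18, 253.83, 1365.58]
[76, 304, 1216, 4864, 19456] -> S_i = 76*4^i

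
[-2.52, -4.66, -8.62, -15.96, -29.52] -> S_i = -2.52*1.85^i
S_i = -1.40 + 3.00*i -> [-1.4, 1.6, 4.6, 7.6, 10.6]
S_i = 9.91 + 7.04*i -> [9.91, 16.95, 23.99, 31.03, 38.07]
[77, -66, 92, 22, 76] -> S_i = Random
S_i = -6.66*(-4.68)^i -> [-6.66, 31.17, -145.87, 682.67, -3194.9]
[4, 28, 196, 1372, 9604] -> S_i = 4*7^i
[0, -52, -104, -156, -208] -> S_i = 0 + -52*i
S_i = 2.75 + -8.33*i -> [2.75, -5.58, -13.91, -22.24, -30.57]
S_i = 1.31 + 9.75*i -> [1.31, 11.06, 20.81, 30.56, 40.31]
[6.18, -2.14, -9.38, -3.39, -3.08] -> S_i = Random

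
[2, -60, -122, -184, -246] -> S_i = 2 + -62*i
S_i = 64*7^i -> [64, 448, 3136, 21952, 153664]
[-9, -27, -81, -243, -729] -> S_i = -9*3^i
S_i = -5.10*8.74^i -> [-5.1, -44.57, -389.58, -3404.9, -29758.83]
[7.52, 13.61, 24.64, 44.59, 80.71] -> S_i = 7.52*1.81^i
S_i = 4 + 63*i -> [4, 67, 130, 193, 256]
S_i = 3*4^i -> [3, 12, 48, 192, 768]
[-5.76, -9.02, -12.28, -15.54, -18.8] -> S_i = -5.76 + -3.26*i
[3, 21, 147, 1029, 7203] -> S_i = 3*7^i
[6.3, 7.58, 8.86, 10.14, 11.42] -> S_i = 6.30 + 1.28*i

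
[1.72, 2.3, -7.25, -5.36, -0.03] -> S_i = Random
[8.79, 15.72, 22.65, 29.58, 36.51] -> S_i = 8.79 + 6.93*i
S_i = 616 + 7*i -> [616, 623, 630, 637, 644]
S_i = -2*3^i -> [-2, -6, -18, -54, -162]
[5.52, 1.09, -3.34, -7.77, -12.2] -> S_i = 5.52 + -4.43*i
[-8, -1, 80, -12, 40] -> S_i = Random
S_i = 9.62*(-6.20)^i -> [9.62, -59.64, 369.79, -2292.72, 14214.84]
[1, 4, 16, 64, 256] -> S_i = 1*4^i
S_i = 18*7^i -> [18, 126, 882, 6174, 43218]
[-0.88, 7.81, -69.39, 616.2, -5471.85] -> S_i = -0.88*(-8.88)^i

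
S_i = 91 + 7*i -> [91, 98, 105, 112, 119]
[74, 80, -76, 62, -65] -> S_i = Random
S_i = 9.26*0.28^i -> [9.26, 2.59, 0.73, 0.2, 0.06]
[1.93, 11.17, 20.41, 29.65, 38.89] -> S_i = 1.93 + 9.24*i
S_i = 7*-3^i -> [7, -21, 63, -189, 567]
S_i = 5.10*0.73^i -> [5.1, 3.72, 2.72, 1.98, 1.45]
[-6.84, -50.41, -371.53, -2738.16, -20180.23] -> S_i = -6.84*7.37^i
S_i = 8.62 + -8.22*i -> [8.62, 0.4, -7.82, -16.04, -24.26]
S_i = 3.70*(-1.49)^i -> [3.7, -5.51, 8.21, -12.24, 18.24]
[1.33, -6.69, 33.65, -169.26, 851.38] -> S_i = 1.33*(-5.03)^i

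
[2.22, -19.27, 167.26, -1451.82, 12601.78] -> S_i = 2.22*(-8.68)^i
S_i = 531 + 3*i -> [531, 534, 537, 540, 543]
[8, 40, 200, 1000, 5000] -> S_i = 8*5^i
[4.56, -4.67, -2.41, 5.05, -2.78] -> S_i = Random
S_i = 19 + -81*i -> [19, -62, -143, -224, -305]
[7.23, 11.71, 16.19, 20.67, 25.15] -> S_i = 7.23 + 4.48*i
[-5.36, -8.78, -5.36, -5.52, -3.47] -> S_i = Random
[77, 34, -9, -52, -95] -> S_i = 77 + -43*i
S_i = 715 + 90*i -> [715, 805, 895, 985, 1075]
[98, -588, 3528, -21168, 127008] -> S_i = 98*-6^i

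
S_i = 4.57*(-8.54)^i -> [4.57, -39.03, 333.3, -2846.36, 24307.91]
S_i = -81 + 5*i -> [-81, -76, -71, -66, -61]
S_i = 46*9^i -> [46, 414, 3726, 33534, 301806]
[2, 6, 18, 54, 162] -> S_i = 2*3^i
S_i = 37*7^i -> [37, 259, 1813, 12691, 88837]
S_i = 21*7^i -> [21, 147, 1029, 7203, 50421]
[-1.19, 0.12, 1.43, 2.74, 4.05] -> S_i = -1.19 + 1.31*i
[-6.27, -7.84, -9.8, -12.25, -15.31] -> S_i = -6.27*1.25^i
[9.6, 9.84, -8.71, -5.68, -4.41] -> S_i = Random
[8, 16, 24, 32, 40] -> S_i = 8 + 8*i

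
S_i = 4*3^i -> [4, 12, 36, 108, 324]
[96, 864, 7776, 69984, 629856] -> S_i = 96*9^i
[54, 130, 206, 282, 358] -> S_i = 54 + 76*i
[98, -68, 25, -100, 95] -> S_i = Random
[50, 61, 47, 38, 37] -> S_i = Random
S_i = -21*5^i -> [-21, -105, -525, -2625, -13125]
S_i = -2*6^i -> [-2, -12, -72, -432, -2592]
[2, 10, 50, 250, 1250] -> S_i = 2*5^i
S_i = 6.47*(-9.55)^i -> [6.47, -61.79, 590.08, -5635.27, 53816.79]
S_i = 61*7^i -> [61, 427, 2989, 20923, 146461]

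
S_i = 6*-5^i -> [6, -30, 150, -750, 3750]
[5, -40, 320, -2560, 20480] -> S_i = 5*-8^i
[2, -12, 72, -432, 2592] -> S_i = 2*-6^i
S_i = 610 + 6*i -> [610, 616, 622, 628, 634]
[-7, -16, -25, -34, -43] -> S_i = -7 + -9*i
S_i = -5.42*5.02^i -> [-5.42, -27.21, -136.59, -685.66, -3442.03]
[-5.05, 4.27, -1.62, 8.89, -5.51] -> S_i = Random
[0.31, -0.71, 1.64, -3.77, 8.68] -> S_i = 0.31*(-2.30)^i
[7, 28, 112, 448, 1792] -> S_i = 7*4^i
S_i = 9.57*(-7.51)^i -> [9.57, -71.87, 539.75, -4053.51, 30441.9]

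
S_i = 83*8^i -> [83, 664, 5312, 42496, 339968]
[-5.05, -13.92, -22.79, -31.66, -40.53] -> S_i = -5.05 + -8.87*i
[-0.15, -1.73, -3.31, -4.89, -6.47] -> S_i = -0.15 + -1.58*i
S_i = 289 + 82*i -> [289, 371, 453, 535, 617]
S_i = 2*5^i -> [2, 10, 50, 250, 1250]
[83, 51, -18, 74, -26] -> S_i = Random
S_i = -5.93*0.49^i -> [-5.93, -2.91, -1.42, -0.7, -0.34]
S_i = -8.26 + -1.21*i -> [-8.26, -9.47, -10.68, -11.89, -13.1]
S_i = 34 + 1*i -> [34, 35, 36, 37, 38]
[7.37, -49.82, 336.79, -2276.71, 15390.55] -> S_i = 7.37*(-6.76)^i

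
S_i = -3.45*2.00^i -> [-3.45, -6.9, -13.8, -27.6, -55.2]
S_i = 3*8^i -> [3, 24, 192, 1536, 12288]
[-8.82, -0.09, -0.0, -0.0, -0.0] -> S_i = -8.82*0.01^i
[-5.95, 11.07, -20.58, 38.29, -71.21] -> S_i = -5.95*(-1.86)^i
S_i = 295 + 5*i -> [295, 300, 305, 310, 315]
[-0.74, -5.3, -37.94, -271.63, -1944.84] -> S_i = -0.74*7.16^i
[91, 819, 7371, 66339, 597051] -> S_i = 91*9^i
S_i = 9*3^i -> [9, 27, 81, 243, 729]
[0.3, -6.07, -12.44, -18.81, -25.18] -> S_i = 0.30 + -6.37*i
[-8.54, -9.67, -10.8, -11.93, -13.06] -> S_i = -8.54 + -1.13*i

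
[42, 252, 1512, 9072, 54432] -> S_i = 42*6^i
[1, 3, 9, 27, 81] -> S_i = 1*3^i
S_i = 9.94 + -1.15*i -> [9.94, 8.79, 7.64, 6.49, 5.34]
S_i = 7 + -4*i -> [7, 3, -1, -5, -9]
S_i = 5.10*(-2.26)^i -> [5.1, -11.53, 26.05, -58.87, 133.05]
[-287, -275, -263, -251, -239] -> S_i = -287 + 12*i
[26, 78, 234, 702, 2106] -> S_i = 26*3^i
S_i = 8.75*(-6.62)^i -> [8.75, -57.92, 383.46, -2538.53, 16805.06]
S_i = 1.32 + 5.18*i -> [1.32, 6.5, 11.68, 16.86, 22.04]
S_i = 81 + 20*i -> [81, 101, 121, 141, 161]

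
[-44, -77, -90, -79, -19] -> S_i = Random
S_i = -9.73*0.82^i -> [-9.73, -7.98, -6.54, -5.36, -4.4]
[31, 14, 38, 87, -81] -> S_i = Random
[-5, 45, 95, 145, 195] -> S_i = -5 + 50*i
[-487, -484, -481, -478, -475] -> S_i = -487 + 3*i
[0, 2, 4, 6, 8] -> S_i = 0 + 2*i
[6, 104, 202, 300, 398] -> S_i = 6 + 98*i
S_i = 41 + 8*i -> [41, 49, 57, 65, 73]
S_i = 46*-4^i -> [46, -184, 736, -2944, 11776]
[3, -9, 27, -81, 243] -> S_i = 3*-3^i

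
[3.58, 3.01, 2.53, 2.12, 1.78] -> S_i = 3.58*0.84^i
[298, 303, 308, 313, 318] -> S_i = 298 + 5*i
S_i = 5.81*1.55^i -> [5.81, 9.01, 13.96, 21.64, 33.54]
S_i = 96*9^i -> [96, 864, 7776, 69984, 629856]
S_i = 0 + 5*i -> [0, 5, 10, 15, 20]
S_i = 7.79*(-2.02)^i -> [7.79, -15.74, 31.79, -64.21, 129.7]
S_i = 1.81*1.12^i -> [1.81, 2.03, 2.27, 2.54, 2.85]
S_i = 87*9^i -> [87, 783, 7047, 63423, 570807]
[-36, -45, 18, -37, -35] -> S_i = Random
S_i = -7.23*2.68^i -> [-7.23, -19.38, -51.93, -139.17, -372.97]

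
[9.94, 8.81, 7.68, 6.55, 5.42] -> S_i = 9.94 + -1.13*i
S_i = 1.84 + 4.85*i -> [1.84, 6.69, 11.54, 16.39, 21.24]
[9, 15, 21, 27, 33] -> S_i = 9 + 6*i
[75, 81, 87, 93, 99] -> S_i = 75 + 6*i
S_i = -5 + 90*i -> [-5, 85, 175, 265, 355]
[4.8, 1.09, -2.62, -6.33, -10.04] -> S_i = 4.80 + -3.71*i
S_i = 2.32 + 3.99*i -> [2.32, 6.31, 10.3, 14.29, 18.28]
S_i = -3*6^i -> [-3, -18, -108, -648, -3888]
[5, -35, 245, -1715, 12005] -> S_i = 5*-7^i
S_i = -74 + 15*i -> [-74, -59, -44, -29, -14]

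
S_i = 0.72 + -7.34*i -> [0.72, -6.62, -13.96, -21.3, -28.64]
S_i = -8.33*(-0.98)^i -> [-8.33, 8.16, -8.0, 7.84, -7.68]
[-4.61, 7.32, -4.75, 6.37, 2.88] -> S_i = Random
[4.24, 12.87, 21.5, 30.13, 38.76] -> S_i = 4.24 + 8.63*i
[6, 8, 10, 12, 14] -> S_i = 6 + 2*i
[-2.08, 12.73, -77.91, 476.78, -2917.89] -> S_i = -2.08*(-6.12)^i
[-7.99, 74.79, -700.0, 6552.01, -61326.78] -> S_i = -7.99*(-9.36)^i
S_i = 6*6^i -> [6, 36, 216, 1296, 7776]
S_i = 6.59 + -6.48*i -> [6.59, 0.11, -6.37, -12.85, -19.33]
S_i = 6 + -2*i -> [6, 4, 2, 0, -2]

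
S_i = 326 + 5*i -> [326, 331, 336, 341, 346]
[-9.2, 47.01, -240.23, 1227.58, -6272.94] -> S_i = -9.20*(-5.11)^i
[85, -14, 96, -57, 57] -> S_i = Random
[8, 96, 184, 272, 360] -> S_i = 8 + 88*i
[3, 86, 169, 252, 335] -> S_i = 3 + 83*i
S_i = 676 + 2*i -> [676, 678, 680, 682, 684]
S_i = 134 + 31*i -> [134, 165, 196, 227, 258]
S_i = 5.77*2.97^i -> [5.77, 17.14, 50.9, 151.16, 448.95]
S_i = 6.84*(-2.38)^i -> [6.84, -16.28, 38.74, -92.21, 219.46]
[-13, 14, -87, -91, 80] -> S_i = Random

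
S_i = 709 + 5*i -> [709, 714, 719, 724, 729]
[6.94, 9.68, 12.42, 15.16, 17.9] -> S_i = 6.94 + 2.74*i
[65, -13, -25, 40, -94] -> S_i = Random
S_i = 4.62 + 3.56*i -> [4.62, 8.18, 11.74, 15.3, 18.86]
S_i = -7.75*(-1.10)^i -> [-7.75, 8.52, -9.38, 10.32, -11.35]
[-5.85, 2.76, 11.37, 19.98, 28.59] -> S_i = -5.85 + 8.61*i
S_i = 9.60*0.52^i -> [9.6, 4.99, 2.6, 1.35, 0.7]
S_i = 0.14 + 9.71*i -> [0.14, 9.85, 19.56, 29.27, 38.98]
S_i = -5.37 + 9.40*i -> [-5.37, 4.03, 13.43, 22.83, 32.23]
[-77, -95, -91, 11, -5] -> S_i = Random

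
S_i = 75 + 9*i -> [75, 84, 93, 102, 111]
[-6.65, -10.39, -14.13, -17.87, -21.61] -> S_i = -6.65 + -3.74*i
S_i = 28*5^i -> [28, 140, 700, 3500, 17500]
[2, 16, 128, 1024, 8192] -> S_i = 2*8^i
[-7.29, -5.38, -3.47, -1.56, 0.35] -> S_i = -7.29 + 1.91*i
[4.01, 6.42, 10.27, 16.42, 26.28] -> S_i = 4.01*1.60^i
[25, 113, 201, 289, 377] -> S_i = 25 + 88*i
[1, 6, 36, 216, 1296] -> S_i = 1*6^i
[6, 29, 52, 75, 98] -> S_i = 6 + 23*i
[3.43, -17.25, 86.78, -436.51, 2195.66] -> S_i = 3.43*(-5.03)^i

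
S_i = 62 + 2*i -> [62, 64, 66, 68, 70]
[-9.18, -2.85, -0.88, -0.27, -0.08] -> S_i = -9.18*0.31^i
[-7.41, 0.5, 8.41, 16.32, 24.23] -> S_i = -7.41 + 7.91*i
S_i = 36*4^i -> [36, 144, 576, 2304, 9216]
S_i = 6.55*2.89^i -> [6.55, 18.93, 54.71, 158.1, 456.91]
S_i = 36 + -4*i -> [36, 32, 28, 24, 20]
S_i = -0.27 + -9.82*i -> [-0.27, -10.09, -19.91, -29.73, -39.55]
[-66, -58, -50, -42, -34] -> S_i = -66 + 8*i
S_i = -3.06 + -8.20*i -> [-3.06, -11.26, -19.46, -27.66, -35.86]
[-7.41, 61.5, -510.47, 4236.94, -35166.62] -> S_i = -7.41*(-8.30)^i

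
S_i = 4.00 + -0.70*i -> [4.0, 3.3, 2.6, 1.9, 1.2]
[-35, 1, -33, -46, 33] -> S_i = Random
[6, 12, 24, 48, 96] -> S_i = 6*2^i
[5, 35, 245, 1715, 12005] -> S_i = 5*7^i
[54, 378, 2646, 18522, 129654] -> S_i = 54*7^i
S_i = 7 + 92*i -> [7, 99, 191, 283, 375]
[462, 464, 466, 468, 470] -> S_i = 462 + 2*i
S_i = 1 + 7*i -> [1, 8, 15, 22, 29]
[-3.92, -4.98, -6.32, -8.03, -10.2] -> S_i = -3.92*1.27^i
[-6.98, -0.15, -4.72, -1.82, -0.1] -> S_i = Random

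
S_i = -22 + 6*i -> [-22, -16, -10, -4, 2]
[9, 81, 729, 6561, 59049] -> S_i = 9*9^i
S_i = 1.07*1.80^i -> [1.07, 1.93, 3.47, 6.24, 11.23]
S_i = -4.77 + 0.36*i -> [-4.77, -4.41, -4.05, -3.69, -3.33]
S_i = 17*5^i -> [17, 85, 425, 2125, 10625]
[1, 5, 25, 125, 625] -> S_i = 1*5^i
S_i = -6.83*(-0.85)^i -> [-6.83, 5.81, -4.93, 4.19, -3.57]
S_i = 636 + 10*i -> [636, 646, 656, 666, 676]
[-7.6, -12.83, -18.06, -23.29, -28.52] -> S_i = -7.60 + -5.23*i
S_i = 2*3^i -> [2, 6, 18, 54, 162]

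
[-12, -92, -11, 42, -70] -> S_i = Random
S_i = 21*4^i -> [21, 84, 336, 1344, 5376]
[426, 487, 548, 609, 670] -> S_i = 426 + 61*i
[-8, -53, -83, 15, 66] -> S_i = Random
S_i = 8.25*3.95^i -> [8.25, 32.59, 128.72, 508.45, 2008.36]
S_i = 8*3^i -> [8, 24, 72, 216, 648]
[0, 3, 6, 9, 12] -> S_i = 0 + 3*i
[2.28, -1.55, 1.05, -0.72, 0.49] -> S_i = 2.28*(-0.68)^i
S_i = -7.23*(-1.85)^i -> [-7.23, 13.38, -24.74, 45.78, -84.69]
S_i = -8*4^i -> [-8, -32, -128, -512, -2048]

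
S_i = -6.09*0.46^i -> [-6.09, -2.8, -1.29, -0.59, -0.27]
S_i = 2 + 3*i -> [2, 5, 8, 11, 14]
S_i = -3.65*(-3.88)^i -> [-3.65, 14.16, -54.95, 213.2, -827.22]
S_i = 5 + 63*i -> [5, 68, 131, 194, 257]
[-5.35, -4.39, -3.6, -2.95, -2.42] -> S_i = -5.35*0.82^i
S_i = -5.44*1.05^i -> [-5.44, -5.71, -6.0, -6.3, -6.61]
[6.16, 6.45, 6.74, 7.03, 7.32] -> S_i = 6.16 + 0.29*i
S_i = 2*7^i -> [2, 14, 98, 686, 4802]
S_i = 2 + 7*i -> [2, 9, 16, 23, 30]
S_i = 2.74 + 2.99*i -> [2.74, 5.73, 8.72, 11.71, 14.7]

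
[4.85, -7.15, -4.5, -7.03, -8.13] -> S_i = Random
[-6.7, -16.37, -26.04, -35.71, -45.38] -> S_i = -6.70 + -9.67*i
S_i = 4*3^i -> [4, 12, 36, 108, 324]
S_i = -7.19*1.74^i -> [-7.19, -12.51, -21.77, -37.88, -65.91]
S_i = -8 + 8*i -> [-8, 0, 8, 16, 24]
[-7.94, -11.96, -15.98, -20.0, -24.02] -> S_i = -7.94 + -4.02*i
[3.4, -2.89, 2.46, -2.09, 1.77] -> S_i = 3.40*(-0.85)^i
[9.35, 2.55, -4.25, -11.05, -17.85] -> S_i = 9.35 + -6.80*i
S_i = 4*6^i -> [4, 24, 144, 864, 5184]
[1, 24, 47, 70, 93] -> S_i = 1 + 23*i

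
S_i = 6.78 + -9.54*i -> [6.78, -2.76, -12.3, -21.84, -31.38]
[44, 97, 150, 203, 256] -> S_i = 44 + 53*i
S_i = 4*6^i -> [4, 24, 144, 864, 5184]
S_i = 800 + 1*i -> [800, 801, 802, 803, 804]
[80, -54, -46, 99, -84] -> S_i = Random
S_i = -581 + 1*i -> [-581, -580, -579, -578, -577]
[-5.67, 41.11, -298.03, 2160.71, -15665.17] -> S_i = -5.67*(-7.25)^i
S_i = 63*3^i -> [63, 189, 567, 1701, 5103]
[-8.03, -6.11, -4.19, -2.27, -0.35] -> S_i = -8.03 + 1.92*i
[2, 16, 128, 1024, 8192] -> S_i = 2*8^i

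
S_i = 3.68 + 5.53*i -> [3.68, 9.21, 14.74, 20.27, 25.8]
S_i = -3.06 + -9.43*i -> [-3.06, -12.49, -21.92, -31.35, -40.78]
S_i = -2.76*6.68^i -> [-2.76, -18.44, -123.16, -822.69, -5495.6]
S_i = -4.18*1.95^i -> [-4.18, -8.15, -15.89, -30.99, -60.44]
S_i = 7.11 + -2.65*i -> [7.11, 4.46, 1.81, -0.84, -3.49]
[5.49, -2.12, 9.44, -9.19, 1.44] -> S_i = Random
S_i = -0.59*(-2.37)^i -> [-0.59, 1.4, -3.31, 7.85, -18.61]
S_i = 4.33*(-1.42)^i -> [4.33, -6.15, 8.73, -12.4, 17.61]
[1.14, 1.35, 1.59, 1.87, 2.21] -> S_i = 1.14*1.18^i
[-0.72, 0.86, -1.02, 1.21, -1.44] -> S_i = -0.72*(-1.19)^i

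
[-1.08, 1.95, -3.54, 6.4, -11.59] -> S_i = -1.08*(-1.81)^i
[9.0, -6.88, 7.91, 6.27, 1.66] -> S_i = Random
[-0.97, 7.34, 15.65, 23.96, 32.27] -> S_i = -0.97 + 8.31*i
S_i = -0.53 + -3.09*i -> [-0.53, -3.62, -6.71, -9.8, -12.89]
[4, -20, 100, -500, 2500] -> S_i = 4*-5^i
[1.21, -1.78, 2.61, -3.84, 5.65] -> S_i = 1.21*(-1.47)^i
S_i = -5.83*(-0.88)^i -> [-5.83, 5.13, -4.51, 3.97, -3.5]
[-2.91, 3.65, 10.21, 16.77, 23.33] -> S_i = -2.91 + 6.56*i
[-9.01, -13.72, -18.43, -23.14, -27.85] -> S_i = -9.01 + -4.71*i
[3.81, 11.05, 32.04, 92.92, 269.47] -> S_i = 3.81*2.90^i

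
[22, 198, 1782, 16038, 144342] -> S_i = 22*9^i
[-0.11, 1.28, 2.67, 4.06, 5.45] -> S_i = -0.11 + 1.39*i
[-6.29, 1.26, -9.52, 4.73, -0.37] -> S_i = Random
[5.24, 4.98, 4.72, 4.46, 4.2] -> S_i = 5.24 + -0.26*i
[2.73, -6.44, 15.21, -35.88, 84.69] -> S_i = 2.73*(-2.36)^i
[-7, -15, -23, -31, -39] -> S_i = -7 + -8*i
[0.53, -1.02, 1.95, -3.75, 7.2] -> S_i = 0.53*(-1.92)^i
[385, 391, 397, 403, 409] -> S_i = 385 + 6*i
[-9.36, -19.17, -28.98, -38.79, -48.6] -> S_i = -9.36 + -9.81*i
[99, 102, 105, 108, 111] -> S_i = 99 + 3*i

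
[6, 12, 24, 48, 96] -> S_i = 6*2^i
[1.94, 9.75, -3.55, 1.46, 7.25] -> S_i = Random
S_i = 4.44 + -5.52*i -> [4.44, -1.08, -6.6, -12.12, -17.64]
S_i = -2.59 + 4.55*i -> [-2.59, 1.96, 6.51, 11.06, 15.61]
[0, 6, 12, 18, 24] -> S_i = 0 + 6*i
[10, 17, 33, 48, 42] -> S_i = Random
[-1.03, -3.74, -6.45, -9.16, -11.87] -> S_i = -1.03 + -2.71*i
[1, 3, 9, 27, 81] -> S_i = 1*3^i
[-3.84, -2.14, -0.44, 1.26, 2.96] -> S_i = -3.84 + 1.70*i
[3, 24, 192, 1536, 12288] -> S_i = 3*8^i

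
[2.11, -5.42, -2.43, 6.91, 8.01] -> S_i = Random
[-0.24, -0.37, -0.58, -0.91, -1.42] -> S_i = -0.24*1.56^i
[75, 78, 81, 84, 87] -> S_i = 75 + 3*i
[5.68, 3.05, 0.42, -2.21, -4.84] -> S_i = 5.68 + -2.63*i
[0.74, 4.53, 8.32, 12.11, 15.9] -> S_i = 0.74 + 3.79*i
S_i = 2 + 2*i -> [2, 4, 6, 8, 10]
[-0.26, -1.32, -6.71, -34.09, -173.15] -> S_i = -0.26*5.08^i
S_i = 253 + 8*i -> [253, 261, 269, 277, 285]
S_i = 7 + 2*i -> [7, 9, 11, 13, 15]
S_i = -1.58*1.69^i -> [-1.58, -2.67, -4.51, -7.63, -12.89]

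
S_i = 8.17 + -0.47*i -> [8.17, 7.7, 7.23, 6.76, 6.29]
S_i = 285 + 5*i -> [285, 290, 295, 300, 305]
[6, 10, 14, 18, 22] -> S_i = 6 + 4*i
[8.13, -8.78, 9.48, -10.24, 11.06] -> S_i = 8.13*(-1.08)^i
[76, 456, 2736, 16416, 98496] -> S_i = 76*6^i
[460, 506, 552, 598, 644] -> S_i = 460 + 46*i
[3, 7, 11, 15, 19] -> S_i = 3 + 4*i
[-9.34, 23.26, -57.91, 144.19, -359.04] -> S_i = -9.34*(-2.49)^i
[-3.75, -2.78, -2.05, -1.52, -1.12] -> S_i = -3.75*0.74^i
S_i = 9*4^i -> [9, 36, 144, 576, 2304]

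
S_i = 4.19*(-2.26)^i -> [4.19, -9.47, 21.4, -48.37, 109.31]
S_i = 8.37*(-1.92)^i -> [8.37, -16.07, 30.86, -59.24, 113.74]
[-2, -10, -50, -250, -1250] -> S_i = -2*5^i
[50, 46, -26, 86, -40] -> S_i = Random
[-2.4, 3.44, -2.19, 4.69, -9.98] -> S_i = Random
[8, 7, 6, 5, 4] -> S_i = 8 + -1*i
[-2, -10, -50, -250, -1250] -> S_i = -2*5^i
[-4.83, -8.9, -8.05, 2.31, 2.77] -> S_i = Random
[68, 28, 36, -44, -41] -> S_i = Random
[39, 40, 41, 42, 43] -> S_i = 39 + 1*i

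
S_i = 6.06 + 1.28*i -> [6.06, 7.34, 8.62, 9.9, 11.18]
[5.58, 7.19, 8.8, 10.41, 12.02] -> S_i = 5.58 + 1.61*i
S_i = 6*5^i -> [6, 30, 150, 750, 3750]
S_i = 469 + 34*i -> [469, 503, 537, 571, 605]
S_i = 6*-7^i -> [6, -42, 294, -2058, 14406]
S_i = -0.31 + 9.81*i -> [-0.31, 9.5, 19.31, 29.12, 38.93]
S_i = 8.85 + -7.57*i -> [8.85, 1.28, -6.29, -13.86, -21.43]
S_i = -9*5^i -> [-9, -45, -225, -1125, -5625]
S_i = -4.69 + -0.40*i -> [-4.69, -5.09, -5.49, -5.89, -6.29]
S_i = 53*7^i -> [53, 371, 2597, 18179, 127253]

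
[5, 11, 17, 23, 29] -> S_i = 5 + 6*i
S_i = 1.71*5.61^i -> [1.71, 9.59, 53.82, 301.92, 1693.74]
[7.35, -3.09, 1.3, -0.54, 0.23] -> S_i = 7.35*(-0.42)^i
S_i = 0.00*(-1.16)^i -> [0.0, -0.0, 0.0, -0.0, 0.0]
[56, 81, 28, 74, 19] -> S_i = Random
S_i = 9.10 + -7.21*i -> [9.1, 1.89, -5.32, -12.53, -19.74]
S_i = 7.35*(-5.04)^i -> [7.35, -37.04, 186.7, -940.98, 4742.52]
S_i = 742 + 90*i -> [742, 832, 922, 1012, 1102]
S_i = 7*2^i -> [7, 14, 28, 56, 112]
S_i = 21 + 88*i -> [21, 109, 197, 285, 373]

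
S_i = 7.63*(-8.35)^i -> [7.63, -63.71, 531.98, -4442.06, 37091.16]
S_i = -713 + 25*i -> [-713, -688, -663, -638, -613]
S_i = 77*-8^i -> [77, -616, 4928, -39424, 315392]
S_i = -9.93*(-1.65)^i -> [-9.93, 16.38, -27.03, 44.61, -73.6]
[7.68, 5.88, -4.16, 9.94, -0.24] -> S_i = Random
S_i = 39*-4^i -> [39, -156, 624, -2496, 9984]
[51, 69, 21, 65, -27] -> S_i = Random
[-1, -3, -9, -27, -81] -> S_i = -1*3^i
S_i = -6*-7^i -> [-6, 42, -294, 2058, -14406]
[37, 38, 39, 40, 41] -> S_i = 37 + 1*i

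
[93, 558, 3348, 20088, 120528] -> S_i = 93*6^i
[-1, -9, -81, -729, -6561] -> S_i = -1*9^i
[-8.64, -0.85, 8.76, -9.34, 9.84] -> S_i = Random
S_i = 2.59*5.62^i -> [2.59, 14.56, 81.8, 459.74, 2583.72]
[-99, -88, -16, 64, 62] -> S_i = Random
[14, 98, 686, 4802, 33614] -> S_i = 14*7^i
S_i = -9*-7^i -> [-9, 63, -441, 3087, -21609]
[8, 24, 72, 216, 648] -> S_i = 8*3^i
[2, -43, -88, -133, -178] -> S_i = 2 + -45*i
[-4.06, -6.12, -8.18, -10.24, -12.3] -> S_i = -4.06 + -2.06*i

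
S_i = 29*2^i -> [29, 58, 116, 232, 464]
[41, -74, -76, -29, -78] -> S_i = Random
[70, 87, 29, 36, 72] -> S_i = Random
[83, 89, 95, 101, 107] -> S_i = 83 + 6*i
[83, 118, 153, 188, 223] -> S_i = 83 + 35*i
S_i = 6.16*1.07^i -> [6.16, 6.59, 7.05, 7.55, 8.07]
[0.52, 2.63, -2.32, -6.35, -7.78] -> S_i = Random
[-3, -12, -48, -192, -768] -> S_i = -3*4^i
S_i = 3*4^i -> [3, 12, 48, 192, 768]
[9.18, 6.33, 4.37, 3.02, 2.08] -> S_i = 9.18*0.69^i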